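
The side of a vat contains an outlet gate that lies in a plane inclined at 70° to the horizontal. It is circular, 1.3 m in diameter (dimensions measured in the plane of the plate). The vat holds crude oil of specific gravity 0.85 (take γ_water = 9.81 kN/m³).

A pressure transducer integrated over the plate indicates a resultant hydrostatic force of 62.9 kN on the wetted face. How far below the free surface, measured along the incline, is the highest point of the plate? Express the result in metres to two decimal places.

y_top ≈ 5.40 m

γ = 0.85 × 9.81 = 8.3385 kN/m³.
A = π(0.65)² = 1.32732 m².
From F = γ·h_c·A, the centroid depth is h_c = 62.9/(8.3385 × 1.32732) = 5.68312 m.
Let θ = 70° be the plate's angle to the horizontal; measure y along the incline from where the plane meets the free surface. Vertical depth h = y·sinθ with sinθ = 0.939693.
Along the incline, y_c = h_c/sinθ = 5.68312/0.939693 = 6.04785 m.
The centroid is at the centre, 0.65 m below the top of the plate, so the highest point sits at y_top = 6.04785 − 0.65 = 5.39785 m along the incline.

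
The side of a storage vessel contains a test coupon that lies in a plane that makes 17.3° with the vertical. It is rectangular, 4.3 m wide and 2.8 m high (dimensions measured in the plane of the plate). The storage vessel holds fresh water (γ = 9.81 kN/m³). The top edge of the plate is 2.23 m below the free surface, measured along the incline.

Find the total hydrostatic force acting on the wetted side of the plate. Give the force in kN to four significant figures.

F ≈ 409.4 kN

γ = 9.81 kN/m³.
The plate makes 17.3° with the vertical, i.e. θ = 90° − 17.3° = 72.7° to the horizontal. Measuring y along the incline from the free-surface line, vertical depth h = y·sinθ with sinθ = 0.954761.
The centroid lies 2.8/2 = 1.4 m below the top edge, so y_c = 2.23 + 1.4 = 3.63 m and h_c = 3.63 × 0.954761 = 3.46578 m.
A = 4.3 × 2.8 = 12.04 m².
Resultant F = γ·h_c·A = 9.81 × 3.46578 × 12.04 = 409.352 kN.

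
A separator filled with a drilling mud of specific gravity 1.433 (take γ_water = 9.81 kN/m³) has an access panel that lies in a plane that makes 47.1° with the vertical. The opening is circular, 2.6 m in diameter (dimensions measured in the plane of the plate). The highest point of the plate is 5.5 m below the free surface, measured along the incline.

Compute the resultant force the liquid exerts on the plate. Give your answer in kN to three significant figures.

F ≈ 345 kN

γ = 1.433 × 9.81 = 14.05773 kN/m³.
The plate makes 47.1° with the vertical, i.e. θ = 90° − 47.1° = 42.9° to the horizontal. Measuring y along the incline from the free-surface line, vertical depth h = y·sinθ with sinθ = 0.680721.
The centroid is at the centre, 1.3 m below the top of the plate, so y_c = 5.5 + 1.3 = 6.8 m and h_c = 6.8 × 0.680721 = 4.6289 m.
A = π(1.3)² = 5.30929 m².
Resultant F = γ·h_c·A = 14.05773 × 4.6289 × 5.30929 = 345.485 kN.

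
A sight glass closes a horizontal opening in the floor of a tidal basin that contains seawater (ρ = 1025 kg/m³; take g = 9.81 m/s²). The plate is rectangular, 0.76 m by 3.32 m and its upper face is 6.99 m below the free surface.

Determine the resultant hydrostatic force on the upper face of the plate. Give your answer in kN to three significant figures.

F ≈ 177 kN

γ = ρg = 1025 × 9.81 / 1000 = 10.05525 kN/m³.
The plate is horizontal, so pressure is uniform at p = γ·h = 10.05525 × 6.99 = 70.2862 kN/m².
A = 0.76 × 3.32 = 2.5232 m².
F = p·A = 70.2862 × 2.5232 = 177.346 kN.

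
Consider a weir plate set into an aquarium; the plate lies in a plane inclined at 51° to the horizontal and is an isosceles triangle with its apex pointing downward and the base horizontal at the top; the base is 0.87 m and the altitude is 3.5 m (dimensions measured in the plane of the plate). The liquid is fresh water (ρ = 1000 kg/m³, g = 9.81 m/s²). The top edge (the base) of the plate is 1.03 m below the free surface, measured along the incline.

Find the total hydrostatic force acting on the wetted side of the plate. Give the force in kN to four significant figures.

γ = ρg = 1000 × 9.81 = 9810 N/m³ = 9.81 kN/m³.
Let θ = 51° be the plate's angle to the horizontal; measure y along the incline from where the plane meets the free surface. Vertical depth h = y·sinθ with sinθ = 0.777146.
With the apex down, the centroid sits h/3 = 3.5/3 = 1.16667 m below the base (the top edge), so y_c = 1.03 + 1.16667 = 2.19667 m and h_c = 2.19667 × 0.777146 = 1.70713 m.
A = ½ × 0.87 × 3.5 = 1.5225 m².
Resultant F = γ·h_c·A = 9.81 × 1.70713 × 1.5225 = 25.4972 kN.

F ≈ 25.50 kN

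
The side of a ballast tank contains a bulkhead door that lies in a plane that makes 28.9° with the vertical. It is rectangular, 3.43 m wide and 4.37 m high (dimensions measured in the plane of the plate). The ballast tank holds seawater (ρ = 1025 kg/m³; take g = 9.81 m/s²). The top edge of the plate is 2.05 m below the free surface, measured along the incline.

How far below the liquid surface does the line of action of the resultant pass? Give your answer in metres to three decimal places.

γ = ρg = 1025 × 9.81 / 1000 = 10.05525 kN/m³.
The plate makes 28.9° with the vertical, i.e. θ = 90° − 28.9° = 61.1° to the horizontal. Measuring y along the incline from the free-surface line, vertical depth h = y·sinθ with sinθ = 0.875465.
The centroid lies 4.37/2 = 2.185 m below the top edge, so y_c = 2.05 + 2.185 = 4.235 m and h_c = 4.235 × 0.875465 = 3.70759 m.
A = 3.43 × 4.37 = 14.9891 m².
Resultant F = γ·h_c·A = 10.05525 × 3.70759 × 14.9891 = 558.805 kN.
I_c = b·h³/12 = 3.43 × 4.37³/12 = 23.8538 m⁴.
Centre of pressure: y_p = y_c + I_c/(y_c·A) = 4.235 + 23.8538/(4.235 × 14.9891) = 4.235 + 0.375776 = 4.61078 m along the plane.
Vertically, h_p = y_p·sinθ = 4.61078 × 0.875465 = 4.03658 m.

h_p = 4.037 m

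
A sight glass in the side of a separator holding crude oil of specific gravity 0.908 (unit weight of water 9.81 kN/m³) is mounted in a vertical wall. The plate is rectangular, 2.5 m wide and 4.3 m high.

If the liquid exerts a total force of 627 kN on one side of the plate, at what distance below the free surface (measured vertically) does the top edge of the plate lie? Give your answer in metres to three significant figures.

d_top ≈ 4.40 m

γ = 0.908 × 9.81 = 8.90748 kN/m³.
A = 2.5 × 4.3 = 10.75 m².
From F = γ·h_c·A, the centroid depth is h_c = 627/(8.90748 × 10.75) = 6.54793 m.
The centroid lies 4.3/2 = 2.15 m below the top edge, so the top edge sits at h_top = 6.54793 − 2.15 = 4.39793 m below the surface.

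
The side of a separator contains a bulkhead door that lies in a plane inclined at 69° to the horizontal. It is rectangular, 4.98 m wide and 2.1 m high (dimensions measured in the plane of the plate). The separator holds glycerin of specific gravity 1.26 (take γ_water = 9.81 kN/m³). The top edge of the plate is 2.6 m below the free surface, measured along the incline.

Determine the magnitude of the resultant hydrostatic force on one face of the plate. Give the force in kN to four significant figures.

F ≈ 440.5 kN

γ = 1.26 × 9.81 = 12.3606 kN/m³.
Let θ = 69° be the plate's angle to the horizontal; measure y along the incline from where the plane meets the free surface. Vertical depth h = y·sinθ with sinθ = 0.933580.
The centroid lies 2.1/2 = 1.05 m below the top edge, so y_c = 2.6 + 1.05 = 3.65 m and h_c = 3.65 × 0.933580 = 3.40757 m.
A = 4.98 × 2.1 = 10.458 m².
Resultant F = γ·h_c·A = 12.3606 × 3.40757 × 10.458 = 440.487 kN.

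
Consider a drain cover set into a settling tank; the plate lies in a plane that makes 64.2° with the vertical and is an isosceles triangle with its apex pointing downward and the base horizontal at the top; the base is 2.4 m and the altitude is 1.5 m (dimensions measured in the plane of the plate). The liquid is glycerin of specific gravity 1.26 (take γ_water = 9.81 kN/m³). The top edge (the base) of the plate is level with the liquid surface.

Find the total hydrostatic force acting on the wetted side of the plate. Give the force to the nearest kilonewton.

F ≈ 5 kN

γ = 1.26 × 9.81 = 12.3606 kN/m³.
The plate makes 64.2° with the vertical, i.e. θ = 90° − 64.2° = 25.8° to the horizontal. Measuring y along the incline from the free-surface line, vertical depth h = y·sinθ with sinθ = 0.435231.
With the apex down, the centroid sits h/3 = 1.5/3 = 0.5 m below the base (the top edge), so y_c = 0.5 m and h_c = 0.5 × 0.435231 = 0.217615 m.
A = ½ × 2.4 × 1.5 = 1.8 m².
Resultant F = γ·h_c·A = 12.3606 × 0.217615 × 1.8 = 4.84173 kN.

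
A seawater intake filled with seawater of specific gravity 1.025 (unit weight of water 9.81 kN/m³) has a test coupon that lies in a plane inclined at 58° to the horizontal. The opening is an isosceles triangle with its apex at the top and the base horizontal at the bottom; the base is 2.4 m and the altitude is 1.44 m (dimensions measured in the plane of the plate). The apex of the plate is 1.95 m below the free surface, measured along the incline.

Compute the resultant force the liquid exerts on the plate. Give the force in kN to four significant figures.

γ = 1.025 × 9.81 = 10.05525 kN/m³.
Let θ = 58° be the plate's angle to the horizontal; measure y along the incline from where the plane meets the free surface. Vertical depth h = y·sinθ with sinθ = 0.848048.
With the apex up, the centroid sits 2h/3 = 2 × 1.44/3 = 0.96 m below the apex, so y_c = 1.95 + 0.96 = 2.91 m and h_c = 2.91 × 0.848048 = 2.46782 m.
A = ½ × 2.4 × 1.44 = 1.728 m².
Resultant F = γ·h_c·A = 10.05525 × 2.46782 × 1.728 = 42.8795 kN.

F ≈ 42.88 kN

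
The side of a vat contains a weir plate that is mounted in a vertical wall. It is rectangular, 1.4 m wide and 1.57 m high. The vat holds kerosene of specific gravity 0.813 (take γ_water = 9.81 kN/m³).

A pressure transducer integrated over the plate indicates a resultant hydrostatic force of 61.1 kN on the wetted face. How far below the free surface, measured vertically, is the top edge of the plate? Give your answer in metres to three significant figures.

d_top ≈ 2.70 m

γ = 0.813 × 9.81 = 7.97553 kN/m³.
A = 1.4 × 1.57 = 2.198 m².
From F = γ·h_c·A, the centroid depth is h_c = 61.1/(7.97553 × 2.198) = 3.48541 m.
The centroid lies 1.57/2 = 0.785 m below the top edge, so the top edge sits at h_top = 3.48541 − 0.785 = 2.70041 m below the surface.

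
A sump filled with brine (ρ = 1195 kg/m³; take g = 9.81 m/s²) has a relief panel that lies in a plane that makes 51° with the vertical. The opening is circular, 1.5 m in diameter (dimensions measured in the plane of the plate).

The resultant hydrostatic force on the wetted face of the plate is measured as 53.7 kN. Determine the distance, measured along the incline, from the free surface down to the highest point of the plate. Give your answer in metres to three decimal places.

γ = ρg = 1195 × 9.81 / 1000 = 11.72295 kN/m³.
A = π(0.75)² = 1.76715 m².
From F = γ·h_c·A, the centroid depth is h_c = 53.7/(11.72295 × 1.76715) = 2.59217 m.
The plate makes 51° with the vertical, i.e. θ = 90° − 51° = 39° to the horizontal. Measuring y along the incline from the free-surface line, vertical depth h = y·sinθ with sinθ = 0.629320.
Along the incline, y_c = h_c/sinθ = 2.59217/0.629320 = 4.119 m.
The centroid is at the centre, 0.75 m below the top of the plate, so the highest point sits at y_top = 4.119 − 0.75 = 3.369 m along the incline.

y_top ≈ 3.369 m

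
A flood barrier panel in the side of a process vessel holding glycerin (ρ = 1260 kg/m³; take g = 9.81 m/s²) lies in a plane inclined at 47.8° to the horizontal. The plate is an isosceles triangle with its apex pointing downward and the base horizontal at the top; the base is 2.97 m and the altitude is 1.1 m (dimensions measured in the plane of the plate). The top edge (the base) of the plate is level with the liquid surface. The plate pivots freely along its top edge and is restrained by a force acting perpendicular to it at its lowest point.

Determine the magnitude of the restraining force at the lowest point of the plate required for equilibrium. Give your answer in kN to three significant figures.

P ≈ 2.74 kN

γ = ρg = 1260 × 9.81 / 1000 = 12.3606 kN/m³.
Let θ = 47.8° be the plate's angle to the horizontal; measure y along the incline from where the plane meets the free surface. Vertical depth h = y·sinθ with sinθ = 0.740805.
With the apex down, the centroid sits h/3 = 1.1/3 = 0.366667 m below the base (the top edge), so y_c = 0.366667 m and h_c = 0.366667 × 0.740805 = 0.271629 m.
A = ½ × 2.97 × 1.1 = 1.6335 m².
Resultant F = γ·h_c·A = 12.3606 × 0.271629 × 1.6335 = 5.48447 kN.
I_c = b·h³/36 = 2.97 × 1.1³/36 = 0.109808 m⁴.
Centre of pressure: y_p = y_c + I_c/(y_c·A) = 0.366667 + 0.109808/(0.366667 × 1.6335) = 0.366667 + 0.183334 = 0.550001 m along the plane.
The resultant acts 0.366667 + 0.183334 = 0.550001 m (along the plate) below the hinge at the top edge, so the moment about the hinge is M = F × 0.550001 = 5.48447 × 0.550001 = 3.01646 kN·m.
A normal force at the bottom, 1.1 m from the hinge, must supply this moment: P = 3.01646/1.1 = 2.74224 kN.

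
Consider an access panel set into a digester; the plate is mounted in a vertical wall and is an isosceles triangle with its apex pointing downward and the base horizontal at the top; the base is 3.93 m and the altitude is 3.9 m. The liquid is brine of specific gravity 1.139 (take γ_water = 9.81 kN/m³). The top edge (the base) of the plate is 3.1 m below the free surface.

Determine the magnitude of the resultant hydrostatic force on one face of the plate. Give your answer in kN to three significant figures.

γ = 1.139 × 9.81 = 11.17359 kN/m³.
With the apex down, the centroid sits h/3 = 3.9/3 = 1.3 m below the base (the top edge), so the centroid depth is h_c = 3.1 + 1.3 = 4.4 m.
A = ½ × 3.93 × 3.9 = 7.6635 m².
Resultant F = γ·h_c·A = 11.17359 × 4.4 × 7.6635 = 376.767 kN.

F ≈ 377 kN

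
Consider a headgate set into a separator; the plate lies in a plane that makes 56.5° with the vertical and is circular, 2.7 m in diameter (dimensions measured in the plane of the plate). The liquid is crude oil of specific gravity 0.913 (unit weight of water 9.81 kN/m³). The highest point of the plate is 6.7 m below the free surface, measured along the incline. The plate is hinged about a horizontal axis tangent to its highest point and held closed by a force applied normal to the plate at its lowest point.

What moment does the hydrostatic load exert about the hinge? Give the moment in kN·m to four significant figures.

γ = 0.913 × 9.81 = 8.95653 kN/m³.
The plate makes 56.5° with the vertical, i.e. θ = 90° − 56.5° = 33.5° to the horizontal. Measuring y along the incline from the free-surface line, vertical depth h = y·sinθ with sinθ = 0.551937.
The centroid is at the centre, 1.35 m below the top of the plate, so y_c = 6.7 + 1.35 = 8.05 m and h_c = 8.05 × 0.551937 = 4.44309 m.
A = π(1.35)² = 5.72555 m².
Resultant F = γ·h_c·A = 8.95653 × 4.44309 × 5.72555 = 227.846 kN.
I_c = πr⁴/4 = π × 1.35⁴/4 = 2.6087 m⁴.
Centre of pressure: y_p = y_c + I_c/(y_c·A) = 8.05 + 2.6087/(8.05 × 5.72555) = 8.05 + 0.0565993 = 8.1066 m along the plane.
The resultant acts 1.35 + 0.0565993 = 1.4066 m (along the plate) below the hinge at the top edge, so the moment about the hinge is M = F × 1.4066 = 227.846 × 1.4066 = 320.488 kN·m.

M ≈ 320.5 kN·m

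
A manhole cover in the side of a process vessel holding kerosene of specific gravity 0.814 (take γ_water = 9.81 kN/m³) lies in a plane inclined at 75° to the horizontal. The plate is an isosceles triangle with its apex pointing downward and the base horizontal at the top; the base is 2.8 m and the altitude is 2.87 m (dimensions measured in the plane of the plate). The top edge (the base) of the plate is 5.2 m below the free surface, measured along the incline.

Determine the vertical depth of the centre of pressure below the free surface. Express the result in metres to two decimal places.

γ = 0.814 × 9.81 = 7.98534 kN/m³.
Let θ = 75° be the plate's angle to the horizontal; measure y along the incline from where the plane meets the free surface. Vertical depth h = y·sinθ with sinθ = 0.965926.
With the apex down, the centroid sits h/3 = 2.87/3 = 0.956667 m below the base (the top edge), so y_c = 5.2 + 0.956667 = 6.15667 m and h_c = 6.15667 × 0.965926 = 5.94689 m.
A = ½ × 2.8 × 2.87 = 4.018 m².
Resultant F = γ·h_c·A = 7.98534 × 5.94689 × 4.018 = 190.807 kN.
I_c = b·h³/36 = 2.8 × 2.87³/36 = 1.83866 m⁴.
Centre of pressure: y_p = y_c + I_c/(y_c·A) = 6.15667 + 1.83866/(6.15667 × 4.018) = 6.15667 + 0.0743268 = 6.231 m along the plane.
Vertically, h_p = y_p·sinθ = 6.231 × 0.965926 = 6.01868 m.

h_p = 6.02 m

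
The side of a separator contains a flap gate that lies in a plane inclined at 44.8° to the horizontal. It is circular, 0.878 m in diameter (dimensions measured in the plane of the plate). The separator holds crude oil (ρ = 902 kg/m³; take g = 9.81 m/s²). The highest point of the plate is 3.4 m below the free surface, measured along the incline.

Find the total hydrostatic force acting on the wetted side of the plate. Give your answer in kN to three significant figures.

F ≈ 14.5 kN

γ = ρg = 902 × 9.81 / 1000 = 8.84862 kN/m³.
Let θ = 44.8° be the plate's angle to the horizontal; measure y along the incline from where the plane meets the free surface. Vertical depth h = y·sinθ with sinθ = 0.704634.
The centroid is at the centre, 0.439 m below the top of the plate, so y_c = 3.4 + 0.439 = 3.839 m and h_c = 3.839 × 0.704634 = 2.70509 m.
A = π(0.439)² = 0.605451 m².
Resultant F = γ·h_c·A = 8.84862 × 2.70509 × 0.605451 = 14.4923 kN.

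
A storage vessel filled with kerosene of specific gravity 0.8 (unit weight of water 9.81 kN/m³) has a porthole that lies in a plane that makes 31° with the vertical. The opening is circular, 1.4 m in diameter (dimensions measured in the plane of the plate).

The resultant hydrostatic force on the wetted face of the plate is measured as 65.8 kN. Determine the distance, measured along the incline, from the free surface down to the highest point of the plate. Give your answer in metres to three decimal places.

y_top ≈ 5.654 m

γ = 0.8 × 9.81 = 7.848 kN/m³.
A = π(0.7)² = 1.53938 m².
From F = γ·h_c·A, the centroid depth is h_c = 65.8/(7.848 × 1.53938) = 5.44654 m.
The plate makes 31° with the vertical, i.e. θ = 90° − 31° = 59° to the horizontal. Measuring y along the incline from the free-surface line, vertical depth h = y·sinθ with sinθ = 0.857167.
Along the incline, y_c = h_c/sinθ = 5.44654/0.857167 = 6.35412 m.
The centroid is at the centre, 0.7 m below the top of the plate, so the highest point sits at y_top = 6.35412 − 0.7 = 5.65412 m along the incline.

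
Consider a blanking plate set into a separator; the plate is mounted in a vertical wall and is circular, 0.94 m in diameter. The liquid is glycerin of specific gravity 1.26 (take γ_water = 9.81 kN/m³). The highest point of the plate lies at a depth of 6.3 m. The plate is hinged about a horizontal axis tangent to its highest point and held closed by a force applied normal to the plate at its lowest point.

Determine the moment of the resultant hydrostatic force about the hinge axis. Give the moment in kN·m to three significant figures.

γ = 1.26 × 9.81 = 12.3606 kN/m³.
The centroid is at the centre, 0.47 m below the top of the plate, so the centroid depth is h_c = 6.3 + 0.47 = 6.77 m.
A = π(0.47)² = 0.693978 m².
Resultant F = γ·h_c·A = 12.3606 × 6.77 × 0.693978 = 58.073 kN.
I_c = πr⁴/4 = π × 0.47⁴/4 = 0.0383249 m⁴.
Centre of pressure: y_p = y_c + I_c/(y_c·A) = 6.77 + 0.0383249/(6.77 × 0.693978) = 6.77 + 0.0081573 = 6.77816 m along the plane.
The resultant acts 0.47 + 0.0081573 = 0.478157 m (along the plate) below the hinge at the top edge, so the moment about the hinge is M = F × 0.478157 = 58.073 × 0.478157 = 27.768 kN·m.

M ≈ 27.8 kN·m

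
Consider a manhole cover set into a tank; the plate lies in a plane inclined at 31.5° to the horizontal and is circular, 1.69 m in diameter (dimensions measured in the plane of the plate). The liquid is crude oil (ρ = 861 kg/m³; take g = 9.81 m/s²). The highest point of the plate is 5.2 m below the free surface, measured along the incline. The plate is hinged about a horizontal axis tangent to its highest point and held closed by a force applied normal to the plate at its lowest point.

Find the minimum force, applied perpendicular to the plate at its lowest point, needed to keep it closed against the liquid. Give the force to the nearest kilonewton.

P ≈ 31 kN

γ = ρg = 861 × 9.81 / 1000 = 8.44641 kN/m³.
Let θ = 31.5° be the plate's angle to the horizontal; measure y along the incline from where the plane meets the free surface. Vertical depth h = y·sinθ with sinθ = 0.522499.
The centroid is at the centre, 0.845 m below the top of the plate, so y_c = 5.2 + 0.845 = 6.045 m and h_c = 6.045 × 0.522499 = 3.15851 m.
A = π(0.845)² = 2.24318 m².
Resultant F = γ·h_c·A = 8.44641 × 3.15851 × 2.24318 = 59.8437 kN.
I_c = πr⁴/4 = π × 0.845⁴/4 = 0.400421 m⁴.
Centre of pressure: y_p = y_c + I_c/(y_c·A) = 6.045 + 0.400421/(6.045 × 2.24318) = 6.045 + 0.0295295 = 6.07453 m along the plane.
The resultant acts 0.845 + 0.0295295 = 0.874529 m (along the plate) below the hinge at the top edge, so the moment about the hinge is M = F × 0.874529 = 59.8437 × 0.874529 = 52.3351 kN·m.
A normal force at the bottom, 1.69 m from the hinge, must supply this moment: P = 52.3351/1.69 = 30.9675 kN.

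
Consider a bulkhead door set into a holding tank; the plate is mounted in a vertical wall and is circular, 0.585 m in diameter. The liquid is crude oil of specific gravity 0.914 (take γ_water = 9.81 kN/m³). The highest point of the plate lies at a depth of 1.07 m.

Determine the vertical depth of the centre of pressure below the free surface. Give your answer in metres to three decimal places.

h_p = 1.378 m

γ = 0.914 × 9.81 = 8.96634 kN/m³.
The centroid is at the centre, 0.2925 m below the top of the plate, so the centroid depth is h_c = 1.07 + 0.2925 = 1.3625 m.
A = π(0.2925)² = 0.268783 m².
Resultant F = γ·h_c·A = 8.96634 × 1.3625 × 0.268783 = 3.28362 kN.
I_c = πr⁴/4 = π × 0.2925⁴/4 = 0.00574901 m⁴.
Centre of pressure: y_p = y_c + I_c/(y_c·A) = 1.3625 + 0.00574901/(1.3625 × 0.268783) = 1.3625 + 0.0156984 = 1.3782 m along the plane.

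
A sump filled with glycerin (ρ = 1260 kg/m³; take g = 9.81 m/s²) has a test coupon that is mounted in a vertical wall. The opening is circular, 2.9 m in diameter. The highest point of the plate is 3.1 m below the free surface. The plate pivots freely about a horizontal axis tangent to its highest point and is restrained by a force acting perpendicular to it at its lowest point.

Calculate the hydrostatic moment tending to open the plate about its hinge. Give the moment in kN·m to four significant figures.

M ≈ 581.6 kN·m

γ = ρg = 1260 × 9.81 / 1000 = 12.3606 kN/m³.
The centroid is at the centre, 1.45 m below the top of the plate, so the centroid depth is h_c = 3.1 + 1.45 = 4.55 m.
A = π(1.45)² = 6.6052 m².
Resultant F = γ·h_c·A = 12.3606 × 4.55 × 6.6052 = 371.481 kN.
I_c = πr⁴/4 = π × 1.45⁴/4 = 3.47186 m⁴.
Centre of pressure: y_p = y_c + I_c/(y_c·A) = 4.55 + 3.47186/(4.55 × 6.6052) = 4.55 + 0.115522 = 4.66552 m along the plane.
The resultant acts 1.45 + 0.115522 = 1.56552 m (along the plate) below the hinge at the top edge, so the moment about the hinge is M = F × 1.56552 = 371.481 × 1.56552 = 581.561 kN·m.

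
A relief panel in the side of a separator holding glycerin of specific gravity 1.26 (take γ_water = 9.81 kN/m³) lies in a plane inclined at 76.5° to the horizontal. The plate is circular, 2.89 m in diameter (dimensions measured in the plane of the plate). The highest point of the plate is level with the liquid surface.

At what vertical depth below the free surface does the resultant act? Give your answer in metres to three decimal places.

h_p = 1.756 m

γ = 1.26 × 9.81 = 12.3606 kN/m³.
Let θ = 76.5° be the plate's angle to the horizontal; measure y along the incline from where the plane meets the free surface. Vertical depth h = y·sinθ with sinθ = 0.972370.
The centroid is at the centre, 1.445 m below the top of the plate, so y_c = 1.445 m and h_c = 1.445 × 0.972370 = 1.40507 m.
A = π(1.445)² = 6.55972 m².
Resultant F = γ·h_c·A = 12.3606 × 1.40507 × 6.55972 = 113.926 kN.
I_c = πr⁴/4 = π × 1.445⁴/4 = 3.42422 m⁴.
Centre of pressure: y_p = y_c + I_c/(y_c·A) = 1.445 + 3.42422/(1.445 × 6.55972) = 1.445 + 0.361251 = 1.80625 m along the plane.
Vertically, h_p = y_p·sinθ = 1.80625 × 0.972370 = 1.75634 m.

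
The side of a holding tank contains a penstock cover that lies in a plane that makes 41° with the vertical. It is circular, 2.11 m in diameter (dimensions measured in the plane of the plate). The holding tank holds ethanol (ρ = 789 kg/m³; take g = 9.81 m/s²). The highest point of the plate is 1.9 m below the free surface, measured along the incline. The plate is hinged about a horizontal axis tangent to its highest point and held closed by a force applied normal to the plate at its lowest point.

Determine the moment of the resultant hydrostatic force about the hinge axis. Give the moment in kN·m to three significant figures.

M ≈ 69.4 kN·m

γ = ρg = 789 × 9.81 / 1000 = 7.74009 kN/m³.
The plate makes 41° with the vertical, i.e. θ = 90° − 41° = 49° to the horizontal. Measuring y along the incline from the free-surface line, vertical depth h = y·sinθ with sinθ = 0.754710.
The centroid is at the centre, 1.055 m below the top of the plate, so y_c = 1.9 + 1.055 = 2.955 m and h_c = 2.955 × 0.754710 = 2.23017 m.
A = π(1.055)² = 3.49667 m².
Resultant F = γ·h_c·A = 7.74009 × 2.23017 × 3.49667 = 60.3585 kN.
I_c = πr⁴/4 = π × 1.055⁴/4 = 0.972971 m⁴.
Centre of pressure: y_p = y_c + I_c/(y_c·A) = 2.955 + 0.972971/(2.955 × 3.49667) = 2.955 + 0.0941646 = 3.04916 m along the plane.
The resultant acts 1.055 + 0.0941646 = 1.14916 m (along the plate) below the hinge at the top edge, so the moment about the hinge is M = F × 1.14916 = 60.3585 × 1.14916 = 69.3616 kN·m.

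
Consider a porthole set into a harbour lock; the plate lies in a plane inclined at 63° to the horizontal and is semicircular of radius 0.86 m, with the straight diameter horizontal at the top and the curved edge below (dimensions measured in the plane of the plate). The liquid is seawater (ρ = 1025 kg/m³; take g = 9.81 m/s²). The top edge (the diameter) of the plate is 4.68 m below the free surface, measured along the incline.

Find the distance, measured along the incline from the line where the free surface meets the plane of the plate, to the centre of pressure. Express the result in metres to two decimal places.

y_p = 5.06 m

γ = ρg = 1025 × 9.81 / 1000 = 10.05525 kN/m³.
Let θ = 63° be the plate's angle to the horizontal; measure y along the incline from where the plane meets the free surface. Vertical depth h = y·sinθ with sinθ = 0.891007.
The centroid of a semicircle lies 4r/(3π) = 0.364995 m from the diameter, here below the top edge, so y_c = 4.68 + 0.364995 = 5.045 m and h_c = 5.045 × 0.891007 = 4.49513 m.
A = πr²/2 = π × 0.86²/2 = 1.16176 m².
Resultant F = γ·h_c·A = 10.05525 × 4.49513 × 1.16176 = 52.5112 kN.
I_c = (π/8 − 8/(9π))·r⁴ = 0.109757 × 0.86⁴ = 0.060038 m⁴.
Centre of pressure: y_p = y_c + I_c/(y_c·A) = 5.045 + 0.060038/(5.045 × 1.16176) = 5.045 + 0.0102435 = 5.05524 m along the plane.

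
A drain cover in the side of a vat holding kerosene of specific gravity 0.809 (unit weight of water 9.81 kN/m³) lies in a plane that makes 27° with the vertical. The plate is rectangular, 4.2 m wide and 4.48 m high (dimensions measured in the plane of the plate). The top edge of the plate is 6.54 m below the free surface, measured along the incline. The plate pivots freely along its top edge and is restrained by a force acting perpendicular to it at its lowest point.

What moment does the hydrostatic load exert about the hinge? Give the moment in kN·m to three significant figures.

γ = 0.809 × 9.81 = 7.93629 kN/m³.
The plate makes 27° with the vertical, i.e. θ = 90° − 27° = 63° to the horizontal. Measuring y along the incline from the free-surface line, vertical depth h = y·sinθ with sinθ = 0.891007.
The centroid lies 4.48/2 = 2.24 m below the top edge, so y_c = 6.54 + 2.24 = 8.78 m and h_c = 8.78 × 0.891007 = 7.82304 m.
A = 4.2 × 4.48 = 18.816 m².
Resultant F = γ·h_c·A = 7.93629 × 7.82304 × 18.816 = 1168.21 kN.
I_c = b·h³/12 = 4.2 × 4.48³/12 = 31.4704 m⁴.
Centre of pressure: y_p = y_c + I_c/(y_c·A) = 8.78 + 31.4704/(8.78 × 18.816) = 8.78 + 0.190494 = 8.97049 m along the plane.
The resultant acts 2.24 + 0.190494 = 2.43049 m (along the plate) below the hinge at the top edge, so the moment about the hinge is M = F × 2.43049 = 1168.21 × 2.43049 = 2839.32 kN·m.

M ≈ 2840 kN·m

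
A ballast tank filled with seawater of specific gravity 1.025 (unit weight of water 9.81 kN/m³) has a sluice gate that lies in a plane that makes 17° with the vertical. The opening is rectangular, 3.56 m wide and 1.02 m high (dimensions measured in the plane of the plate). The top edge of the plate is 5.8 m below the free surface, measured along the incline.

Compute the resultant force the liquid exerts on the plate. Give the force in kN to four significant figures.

F ≈ 220.3 kN

γ = 1.025 × 9.81 = 10.05525 kN/m³.
The plate makes 17° with the vertical, i.e. θ = 90° − 17° = 73° to the horizontal. Measuring y along the incline from the free-surface line, vertical depth h = y·sinθ with sinθ = 0.956305.
The centroid lies 1.02/2 = 0.51 m below the top edge, so y_c = 5.8 + 0.51 = 6.31 m and h_c = 6.31 × 0.956305 = 6.03428 m.
A = 3.56 × 1.02 = 3.6312 m².
Resultant F = γ·h_c·A = 10.05525 × 6.03428 × 3.6312 = 220.327 kN.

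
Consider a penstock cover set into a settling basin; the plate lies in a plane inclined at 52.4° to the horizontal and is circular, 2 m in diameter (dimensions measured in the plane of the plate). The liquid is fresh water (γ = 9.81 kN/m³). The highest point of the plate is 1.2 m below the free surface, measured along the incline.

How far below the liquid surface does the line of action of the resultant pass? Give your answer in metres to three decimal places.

γ = 9.81 kN/m³.
Let θ = 52.4° be the plate's angle to the horizontal; measure y along the incline from where the plane meets the free surface. Vertical depth h = y·sinθ with sinθ = 0.792290.
The centroid is at the centre, 1 m below the top of the plate, so y_c = 1.2 + 1 = 2.2 m and h_c = 2.2 × 0.792290 = 1.74304 m.
A = π(1)² = 3.14159 m².
Resultant F = γ·h_c·A = 9.81 × 1.74304 × 3.14159 = 53.7187 kN.
I_c = πr⁴/4 = π × 1⁴/4 = 0.785398 m⁴.
Centre of pressure: y_p = y_c + I_c/(y_c·A) = 2.2 + 0.785398/(2.2 × 3.14159) = 2.2 + 0.113636 = 2.31364 m along the plane.
Vertically, h_p = y_p·sinθ = 2.31364 × 0.792290 = 1.83307 m.

h_p = 1.833 m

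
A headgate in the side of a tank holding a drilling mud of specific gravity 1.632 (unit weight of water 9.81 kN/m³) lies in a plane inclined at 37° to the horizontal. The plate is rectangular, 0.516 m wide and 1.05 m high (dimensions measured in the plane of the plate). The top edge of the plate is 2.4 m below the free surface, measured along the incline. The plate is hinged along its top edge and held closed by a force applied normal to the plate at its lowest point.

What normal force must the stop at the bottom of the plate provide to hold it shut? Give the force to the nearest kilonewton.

P ≈ 8 kN

γ = 1.632 × 9.81 = 16.00992 kN/m³.
Let θ = 37° be the plate's angle to the horizontal; measure y along the incline from where the plane meets the free surface. Vertical depth h = y·sinθ with sinθ = 0.601815.
The centroid lies 1.05/2 = 0.525 m below the top edge, so y_c = 2.4 + 0.525 = 2.925 m and h_c = 2.925 × 0.601815 = 1.76031 m.
A = 0.516 × 1.05 = 0.5418 m².
Resultant F = γ·h_c·A = 16.00992 × 1.76031 × 0.5418 = 15.2692 kN.
I_c = b·h³/12 = 0.516 × 1.05³/12 = 0.0497779 m⁴.
Centre of pressure: y_p = y_c + I_c/(y_c·A) = 2.925 + 0.0497779/(2.925 × 0.5418) = 2.925 + 0.0314103 = 2.95641 m along the plane.
The resultant acts 0.525 + 0.0314103 = 0.55641 m (along the plate) below the hinge at the top edge, so the moment about the hinge is M = F × 0.55641 = 15.2692 × 0.55641 = 8.49594 kN·m.
A normal force at the bottom, 1.05 m from the hinge, must supply this moment: P = 8.49594/1.05 = 8.09137 kN.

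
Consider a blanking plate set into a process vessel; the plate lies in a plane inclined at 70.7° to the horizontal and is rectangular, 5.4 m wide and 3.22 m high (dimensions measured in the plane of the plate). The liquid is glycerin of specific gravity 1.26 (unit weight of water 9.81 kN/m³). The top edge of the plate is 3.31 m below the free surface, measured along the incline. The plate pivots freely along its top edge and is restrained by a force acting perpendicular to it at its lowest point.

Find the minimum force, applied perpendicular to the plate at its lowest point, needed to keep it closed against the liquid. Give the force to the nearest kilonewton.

P ≈ 553 kN

γ = 1.26 × 9.81 = 12.3606 kN/m³.
Let θ = 70.7° be the plate's angle to the horizontal; measure y along the incline from where the plane meets the free surface. Vertical depth h = y·sinθ with sinθ = 0.943801.
The centroid lies 3.22/2 = 1.61 m below the top edge, so y_c = 3.31 + 1.61 = 4.92 m and h_c = 4.92 × 0.943801 = 4.6435 m.
A = 5.4 × 3.22 = 17.388 m².
Resultant F = γ·h_c·A = 12.3606 × 4.6435 × 17.388 = 998.009 kN.
I_c = b·h³/12 = 5.4 × 3.22³/12 = 15.0238 m⁴.
Centre of pressure: y_p = y_c + I_c/(y_c·A) = 4.92 + 15.0238/(4.92 × 17.388) = 4.92 + 0.175616 = 5.09562 m along the plane.
The resultant acts 1.61 + 0.175616 = 1.78562 m (along the plate) below the hinge at the top edge, so the moment about the hinge is M = F × 1.78562 = 998.009 × 1.78562 = 1782.06 kN·m.
A normal force at the bottom, 3.22 m from the hinge, must supply this moment: P = 1782.06/3.22 = 553.435 kN.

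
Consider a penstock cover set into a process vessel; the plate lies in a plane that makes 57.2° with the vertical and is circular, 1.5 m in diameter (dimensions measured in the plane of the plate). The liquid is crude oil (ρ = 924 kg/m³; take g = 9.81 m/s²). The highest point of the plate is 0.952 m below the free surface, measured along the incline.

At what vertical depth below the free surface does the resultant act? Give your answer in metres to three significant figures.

γ = ρg = 924 × 9.81 / 1000 = 9.06444 kN/m³.
The plate makes 57.2° with the vertical, i.e. θ = 90° − 57.2° = 32.8° to the horizontal. Measuring y along the incline from the free-surface line, vertical depth h = y·sinθ with sinθ = 0.541708.
The centroid is at the centre, 0.75 m below the top of the plate, so y_c = 0.952 + 0.75 = 1.702 m and h_c = 1.702 × 0.541708 = 0.921987 m.
A = π(0.75)² = 1.76715 m².
Resultant F = γ·h_c·A = 9.06444 × 0.921987 × 1.76715 = 14.7686 kN.
I_c = πr⁴/4 = π × 0.75⁴/4 = 0.248505 m⁴.
Centre of pressure: y_p = y_c + I_c/(y_c·A) = 1.702 + 0.248505/(1.702 × 1.76715) = 1.702 + 0.0826232 = 1.78462 m along the plane.
Vertically, h_p = y_p·sinθ = 1.78462 × 0.541708 = 0.966743 m.

h_p = 0.967 m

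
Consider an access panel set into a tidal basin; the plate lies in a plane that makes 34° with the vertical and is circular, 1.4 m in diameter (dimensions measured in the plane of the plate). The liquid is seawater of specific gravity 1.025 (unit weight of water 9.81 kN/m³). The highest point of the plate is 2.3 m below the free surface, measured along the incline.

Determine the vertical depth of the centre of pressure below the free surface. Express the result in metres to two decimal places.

h_p = 2.52 m

γ = 1.025 × 9.81 = 10.05525 kN/m³.
The plate makes 34° with the vertical, i.e. θ = 90° − 34° = 56° to the horizontal. Measuring y along the incline from the free-surface line, vertical depth h = y·sinθ with sinθ = 0.829038.
The centroid is at the centre, 0.7 m below the top of the plate, so y_c = 2.3 + 0.7 = 3 m and h_c = 3 × 0.829038 = 2.48711 m.
A = π(0.7)² = 1.53938 m².
Resultant F = γ·h_c·A = 10.05525 × 2.48711 × 1.53938 = 38.4976 kN.
I_c = πr⁴/4 = π × 0.7⁴/4 = 0.188574 m⁴.
Centre of pressure: y_p = y_c + I_c/(y_c·A) = 3 + 0.188574/(3 × 1.53938) = 3 + 0.0408333 = 3.04083 m along the plane.
Vertically, h_p = y_p·sinθ = 3.04083 × 0.829038 = 2.52096 m.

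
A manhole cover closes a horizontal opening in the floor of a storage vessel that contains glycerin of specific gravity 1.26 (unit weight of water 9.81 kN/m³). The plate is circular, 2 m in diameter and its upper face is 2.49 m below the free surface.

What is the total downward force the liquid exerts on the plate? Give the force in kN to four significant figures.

γ = 1.26 × 9.81 = 12.3606 kN/m³.
The plate is horizontal, so pressure is uniform at p = γ·h = 12.3606 × 2.49 = 30.7779 kN/m².
A = π(1)² = 3.14159 m².
F = p·A = 30.7779 × 3.14159 = 96.6915 kN.

F ≈ 96.69 kN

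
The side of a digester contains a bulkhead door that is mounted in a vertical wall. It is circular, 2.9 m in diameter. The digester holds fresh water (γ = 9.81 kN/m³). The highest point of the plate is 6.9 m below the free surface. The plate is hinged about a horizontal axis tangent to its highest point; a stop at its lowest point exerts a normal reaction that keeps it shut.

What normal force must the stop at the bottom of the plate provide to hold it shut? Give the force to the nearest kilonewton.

γ = 9.81 kN/m³.
The centroid is at the centre, 1.45 m below the top of the plate, so the centroid depth is h_c = 6.9 + 1.45 = 8.35 m.
A = π(1.45)² = 6.6052 m².
Resultant F = γ·h_c·A = 9.81 × 8.35 × 6.6052 = 541.055 kN.
I_c = πr⁴/4 = π × 1.45⁴/4 = 3.47186 m⁴.
Centre of pressure: y_p = y_c + I_c/(y_c·A) = 8.35 + 3.47186/(8.35 × 6.6052) = 8.35 + 0.0629491 = 8.41295 m along the plane.
The resultant acts 1.45 + 0.0629491 = 1.51295 m (along the plate) below the hinge at the top edge, so the moment about the hinge is M = F × 1.51295 = 541.055 × 1.51295 = 818.589 kN·m.
A normal force at the bottom, 2.9 m from the hinge, must supply this moment: P = 818.589/2.9 = 282.272 kN.

P ≈ 282 kN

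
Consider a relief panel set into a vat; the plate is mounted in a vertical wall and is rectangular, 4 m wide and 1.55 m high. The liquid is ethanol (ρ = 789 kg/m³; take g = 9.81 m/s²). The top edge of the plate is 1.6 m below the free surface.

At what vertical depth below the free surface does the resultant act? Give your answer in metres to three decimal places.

γ = ρg = 789 × 9.81 / 1000 = 7.74009 kN/m³.
The centroid lies 1.55/2 = 0.775 m below the top edge, so the centroid depth is h_c = 1.6 + 0.775 = 2.375 m.
A = 4 × 1.55 = 6.2 m².
Resultant F = γ·h_c·A = 7.74009 × 2.375 × 6.2 = 113.973 kN.
I_c = b·h³/12 = 4 × 1.55³/12 = 1.24129 m⁴.
Centre of pressure: y_p = y_c + I_c/(y_c·A) = 2.375 + 1.24129/(2.375 × 6.2) = 2.375 + 0.0842981 = 2.4593 m along the plane.

h_p = 2.459 m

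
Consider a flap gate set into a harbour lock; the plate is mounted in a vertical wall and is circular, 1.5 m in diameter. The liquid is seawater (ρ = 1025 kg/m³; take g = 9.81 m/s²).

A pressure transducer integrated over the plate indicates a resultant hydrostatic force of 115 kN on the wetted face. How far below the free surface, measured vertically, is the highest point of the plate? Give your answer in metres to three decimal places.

d_top ≈ 5.722 m

γ = ρg = 1025 × 9.81 / 1000 = 10.05525 kN/m³.
A = π(0.75)² = 1.76715 m².
From F = γ·h_c·A, the centroid depth is h_c = 115/(10.05525 × 1.76715) = 6.4719 m.
The centroid is at the centre, 0.75 m below the top of the plate, so the highest point sits at h_top = 6.4719 − 0.75 = 5.7219 m below the surface.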